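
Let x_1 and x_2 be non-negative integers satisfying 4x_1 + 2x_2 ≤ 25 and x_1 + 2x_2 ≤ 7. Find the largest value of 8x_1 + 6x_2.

48

Relaxing integrality, the LP optimum is 51.00 at (x_1,x_2) = (6, 0.5), which is not an integer point.
(x_1,x_2)=(6,0): 4·6+2·0=24≤25, 1·6+2·0=6≤7, objective 48.
(x_1,x_2)=(5,1): 4·5+2·1=22≤25, 1·5+2·1=7≤7, objective 46.
Maximum is 48 at (x_1,x_2)=(6,0).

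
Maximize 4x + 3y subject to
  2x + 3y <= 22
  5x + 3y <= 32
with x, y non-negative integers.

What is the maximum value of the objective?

28

(x,y)=(4,4): 2·4+3·4=20≤22, 5·4+3·4=32≤32, objective 28.
(x,y)=(3,5): 2·3+3·5=21≤22, 5·3+3·5=30≤32, objective 27.
The best lattice point is (4,4), giving 28.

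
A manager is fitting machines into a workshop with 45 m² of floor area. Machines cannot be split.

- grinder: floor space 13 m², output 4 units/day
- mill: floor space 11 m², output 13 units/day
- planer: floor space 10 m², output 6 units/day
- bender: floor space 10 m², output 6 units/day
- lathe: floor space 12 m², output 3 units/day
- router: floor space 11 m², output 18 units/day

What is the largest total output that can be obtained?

This is a 0-1 knapsack instance.
Take mill, planer, bender, and router: floor space 11 + 10 + 10 + 11 = 42 ≤ 45, output 13 + 6 + 6 + 18 = 43.
No other feasible combination does better.

43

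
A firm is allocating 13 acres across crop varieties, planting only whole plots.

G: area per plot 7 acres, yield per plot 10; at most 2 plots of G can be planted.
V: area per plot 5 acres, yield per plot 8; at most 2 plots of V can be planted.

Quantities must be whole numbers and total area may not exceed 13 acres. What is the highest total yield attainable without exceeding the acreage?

V has the best ratio (8/5); taking only V gives at most 2×8 = 16 (stopped by the area limit).
Mixing does better — 1×G and 1×V: area 12 ≤ 13, yield 1·10 + 1·8 = 18.

18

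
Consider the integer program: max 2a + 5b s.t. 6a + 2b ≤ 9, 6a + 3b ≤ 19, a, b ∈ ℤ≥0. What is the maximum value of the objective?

Relaxing integrality, the LP optimum is 22.50 at (a,b) = (0, 4.5), which is not an integer point.
(a,b)=(0,4): 6·0+2·4=8≤9, 6·0+3·4=12≤19, objective 20.
(a,b)=(0,3): 6·0+2·3=6≤9, 6·0+3·3=9≤19, objective 15.
No feasible integer point exceeds 20.

20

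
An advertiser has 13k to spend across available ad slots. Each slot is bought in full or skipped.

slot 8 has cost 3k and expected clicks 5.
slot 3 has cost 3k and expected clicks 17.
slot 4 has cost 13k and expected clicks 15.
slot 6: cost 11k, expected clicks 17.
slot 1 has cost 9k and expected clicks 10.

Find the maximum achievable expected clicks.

27

Allowing fractional choices, the relaxed optimum would be about 32.8, but ad slots are indivisible.
slot 8 + slot 3: cost 3 + 3 = 6 ≤ 13, expected clicks 5 + 17 = 22.
slot 3: cost 3 ≤ 13, expected clicks 17.
slot 3 + slot 1: cost 3 + 9 = 12 ≤ 13, expected clicks 17 + 10 = 27.
Best is slot 3 and slot 1 with total expected clicks 27.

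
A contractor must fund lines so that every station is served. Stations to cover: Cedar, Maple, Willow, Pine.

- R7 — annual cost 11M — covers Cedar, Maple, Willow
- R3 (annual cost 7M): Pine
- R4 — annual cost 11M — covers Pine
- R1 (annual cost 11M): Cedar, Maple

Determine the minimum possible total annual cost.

Choose R7 and R3: together they cover Cedar, Maple, Willow, Pine — every station.
Total annual cost: 11 + 7 = 18.
No cover costs less than 18.

18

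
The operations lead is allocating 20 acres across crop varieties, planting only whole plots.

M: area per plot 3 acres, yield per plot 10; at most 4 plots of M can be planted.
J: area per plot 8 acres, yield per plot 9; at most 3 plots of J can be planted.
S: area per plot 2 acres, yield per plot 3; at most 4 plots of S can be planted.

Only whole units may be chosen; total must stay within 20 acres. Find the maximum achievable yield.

4×M and 3×S: area 18 ≤ 20, yield 4·10 + 3·3 = 49.
4×M and 4×S: area 20 ≤ 20, yield 4·10 + 4·3 = 52.
Best is 52.

52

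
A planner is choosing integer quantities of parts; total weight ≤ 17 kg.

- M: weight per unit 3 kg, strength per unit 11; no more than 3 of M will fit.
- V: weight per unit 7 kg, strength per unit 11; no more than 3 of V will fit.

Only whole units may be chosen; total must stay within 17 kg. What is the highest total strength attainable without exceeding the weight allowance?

M has the best ratio (11/3); taking only M gives at most 3×11 = 33 (stopped by the supply cap of 3).
Mixing does better — 3×M and 1×V: weight 16 ≤ 17, strength 3·11 + 1·11 = 44.

44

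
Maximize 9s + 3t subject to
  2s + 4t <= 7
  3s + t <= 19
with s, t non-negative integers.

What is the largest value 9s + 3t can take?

(s,t)=(3,0): 2·3+4·0=6≤7, 3·3+1·0=9≤19, objective 27.
(s,t)=(2,0): 2·2+4·0=4≤7, 3·2+1·0=6≤19, objective 18.
No feasible integer point exceeds 27.

27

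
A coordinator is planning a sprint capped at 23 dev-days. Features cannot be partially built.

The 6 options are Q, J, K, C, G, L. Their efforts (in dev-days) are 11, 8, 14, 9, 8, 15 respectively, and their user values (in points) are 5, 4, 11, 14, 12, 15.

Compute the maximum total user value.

Allowing fractional choices, the relaxed optimum would be about 32.0, but features are indivisible.
C + G: effort 9 + 8 = 17 ≤ 23, user value 14 + 12 = 26.
G + L: effort 8 + 15 = 23 ≤ 23, user value 12 + 15 = 27.
Best is G and L with total user value 27.

27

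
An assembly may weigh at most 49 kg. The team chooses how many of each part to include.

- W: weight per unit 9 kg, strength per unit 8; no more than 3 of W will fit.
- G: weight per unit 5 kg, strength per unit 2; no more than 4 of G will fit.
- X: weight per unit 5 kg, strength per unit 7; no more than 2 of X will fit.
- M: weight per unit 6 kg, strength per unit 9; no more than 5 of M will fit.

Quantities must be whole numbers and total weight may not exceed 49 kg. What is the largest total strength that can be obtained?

This is a bounded integer knapsack.
1×W, 2×X, and 5×M: weight 49 ≤ 49, strength 1·8 + 2·7 + 5·9 = 67.
1×W, 1×G, 1×X, and 5×M: weight 49 ≤ 49, strength 1·8 + 1·2 + 1·7 + 5·9 = 62.
Best is 67.

67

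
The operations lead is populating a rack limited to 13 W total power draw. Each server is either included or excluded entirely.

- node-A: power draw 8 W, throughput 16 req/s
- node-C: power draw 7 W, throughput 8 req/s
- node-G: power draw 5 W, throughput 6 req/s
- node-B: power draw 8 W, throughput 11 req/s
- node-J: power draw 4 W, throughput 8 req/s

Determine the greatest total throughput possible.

Treat it as a binary knapsack problem.
node-A + node-J: power draw 8 + 4 = 12 ≤ 13, throughput 16 + 8 = 24.
node-B + node-J: power draw 8 + 4 = 12 ≤ 13, throughput 11 + 8 = 19.
node-A + node-G: power draw 8 + 5 = 13 ≤ 13, throughput 16 + 6 = 22.
Best is node-A and node-J with total throughput 24.

24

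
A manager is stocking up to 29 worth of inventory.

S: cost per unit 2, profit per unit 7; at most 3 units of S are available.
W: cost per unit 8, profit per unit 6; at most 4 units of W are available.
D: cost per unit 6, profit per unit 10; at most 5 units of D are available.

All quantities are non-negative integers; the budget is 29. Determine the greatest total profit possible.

54

This is a bounded integer knapsack.
Take 2×S and 4×D: cost 28 ≤ 29, profit 2·7 + 4·10 = 54.
No other integer combination yields more.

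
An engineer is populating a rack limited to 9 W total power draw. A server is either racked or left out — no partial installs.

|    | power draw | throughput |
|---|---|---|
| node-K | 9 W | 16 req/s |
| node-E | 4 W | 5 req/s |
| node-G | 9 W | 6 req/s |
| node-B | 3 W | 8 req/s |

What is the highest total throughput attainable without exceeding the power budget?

16

node-B: power draw 3 ≤ 9, throughput 8.
node-K: power draw 9 ≤ 9, throughput 16.
node-E + node-B: power draw 4 + 3 = 7 ≤ 9, throughput 5 + 8 = 13.
Best is node-K with total throughput 16.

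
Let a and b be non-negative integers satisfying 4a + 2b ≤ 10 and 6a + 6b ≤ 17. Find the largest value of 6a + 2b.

Relaxing integrality, the LP optimum is 15.00 at (a,b) = (2.5, 0), which is not an integer point.
(a,b)=(2,0): 4·2+2·0=8≤10, 6·2+6·0=12≤17, objective 12.
(a,b)=(1,1): 4·1+2·1=6≤10, 6·1+6·1=12≤17, objective 8.
(a,b)=(1,0): 4·1+2·0=4≤10, 6·1+6·0=6≤17, objective 6.
Maximum is 12 at (a,b)=(2,0).

12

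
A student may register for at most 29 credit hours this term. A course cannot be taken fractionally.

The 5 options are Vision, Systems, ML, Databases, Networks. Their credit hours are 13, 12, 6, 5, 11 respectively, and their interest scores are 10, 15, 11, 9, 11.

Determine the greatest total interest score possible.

Treat it as a binary knapsack problem.
Systems + ML + Databases: credit hours 12 + 6 + 5 = 23 ≤ 29, interest score 15 + 11 + 9 = 35.
Systems + ML + Networks: credit hours 12 + 6 + 11 = 29 ≤ 29, interest score 15 + 11 + 11 = 37.
Best is Systems, ML, and Networks with total interest score 37.

37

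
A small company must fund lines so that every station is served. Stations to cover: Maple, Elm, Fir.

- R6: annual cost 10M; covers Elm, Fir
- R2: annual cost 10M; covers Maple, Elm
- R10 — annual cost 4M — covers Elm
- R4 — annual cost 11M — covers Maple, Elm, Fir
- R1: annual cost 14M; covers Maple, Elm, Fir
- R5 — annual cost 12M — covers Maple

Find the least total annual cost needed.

11

This is a weighted set-cover instance.
R4 alone covers Maple, Elm, Fir — every station.
Total annual cost: 11.
No cover costs less than 11.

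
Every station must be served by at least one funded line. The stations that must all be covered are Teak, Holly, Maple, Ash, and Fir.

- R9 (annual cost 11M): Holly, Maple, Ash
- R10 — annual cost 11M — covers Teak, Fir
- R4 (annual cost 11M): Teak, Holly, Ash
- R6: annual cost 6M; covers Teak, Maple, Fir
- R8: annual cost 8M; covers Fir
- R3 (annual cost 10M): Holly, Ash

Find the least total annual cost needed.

This is an integer covering problem.
Choose R6 and R3: together they cover Teak, Holly, Maple, Ash, Fir — every station.
Total annual cost: 6 + 10 = 16.
No cover costs less than 16.

16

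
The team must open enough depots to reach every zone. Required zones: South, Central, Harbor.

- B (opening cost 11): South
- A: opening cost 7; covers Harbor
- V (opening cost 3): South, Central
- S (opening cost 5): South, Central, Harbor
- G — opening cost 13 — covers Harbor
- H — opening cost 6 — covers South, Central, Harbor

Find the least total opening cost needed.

5

The greedy cost-per-new-zone heuristic would pick V and S for 8, but a cheaper cover exists.
S alone covers South, Central, Harbor — every zone.
Total opening cost: 5.
No cover costs less than 5.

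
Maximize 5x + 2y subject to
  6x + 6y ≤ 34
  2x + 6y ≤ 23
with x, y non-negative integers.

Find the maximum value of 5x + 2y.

25

(x,y)=(5,0): 6·5+6·0=30≤34, 2·5+6·0=10≤23, objective 25.
(x,y)=(4,1): 6·4+6·1=30≤34, 2·4+6·1=14≤23, objective 22.
(x,y)=(4,0): 6·4+6·0=24≤34, 2·4+6·0=8≤23, objective 20.
The best lattice point is (5,0), giving 25.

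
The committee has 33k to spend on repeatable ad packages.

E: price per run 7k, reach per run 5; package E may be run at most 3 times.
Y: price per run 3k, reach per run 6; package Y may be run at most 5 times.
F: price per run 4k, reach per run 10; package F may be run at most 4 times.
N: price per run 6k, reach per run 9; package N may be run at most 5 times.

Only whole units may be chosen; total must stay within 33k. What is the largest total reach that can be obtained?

70

Take 5×Y and 4×F: price 31 ≤ 33, reach 5·6 + 4·10 = 70.
F has the best ratio (10/4) and is taken to its limit of 4; remaining capacity is filled optimally with the others.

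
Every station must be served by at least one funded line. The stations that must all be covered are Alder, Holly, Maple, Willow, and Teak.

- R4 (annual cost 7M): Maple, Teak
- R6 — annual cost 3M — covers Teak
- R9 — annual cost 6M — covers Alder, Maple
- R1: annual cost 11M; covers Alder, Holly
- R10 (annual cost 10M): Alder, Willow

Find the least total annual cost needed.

The greedy cost-per-new-station heuristic would pick R6, R9, R10, and R1 for 30, but a cheaper cover exists.
Choose R4, R1, and R10: together they cover Alder, Holly, Maple, Willow, Teak — every station.
Total annual cost: 7 + 11 + 10 = 28.
No cover costs less than 28.

28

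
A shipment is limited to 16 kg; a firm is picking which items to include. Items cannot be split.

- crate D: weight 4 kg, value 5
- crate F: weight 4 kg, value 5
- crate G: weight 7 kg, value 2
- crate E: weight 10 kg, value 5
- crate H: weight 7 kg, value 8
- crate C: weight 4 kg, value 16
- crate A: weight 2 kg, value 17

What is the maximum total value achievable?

Treat it as a binary knapsack problem.
crate H + crate C + crate A: weight 7 + 4 + 2 = 13 ≤ 16, value 8 + 16 + 17 = 41.
crate D + crate C + crate A: weight 4 + 4 + 2 = 10 ≤ 16, value 5 + 16 + 17 = 38.
crate D + crate F + crate C + crate A: weight 4 + 4 + 4 + 2 = 14 ≤ 16, value 5 + 5 + 16 + 17 = 43.
Best is crate D, crate F, crate C, and crate A with total value 43.

43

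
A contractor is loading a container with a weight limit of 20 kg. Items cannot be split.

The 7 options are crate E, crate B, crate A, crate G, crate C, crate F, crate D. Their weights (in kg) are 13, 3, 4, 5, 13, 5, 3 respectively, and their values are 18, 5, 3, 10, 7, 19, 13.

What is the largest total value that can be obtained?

50

Allowing fractional choices, the relaxed optimum would be about 52.5, but items are indivisible.
crate B + crate A + crate G + crate F + crate D: weight 3 + 4 + 5 + 5 + 3 = 20 ≤ 20, value 5 + 3 + 10 + 19 + 13 = 50.
crate A + crate G + crate F + crate D: weight 4 + 5 + 5 + 3 = 17 ≤ 20, value 3 + 10 + 19 + 13 = 45.
crate B + crate G + crate F + crate D: weight 3 + 5 + 5 + 3 = 16 ≤ 20, value 5 + 10 + 19 + 13 = 47.
Best is crate B, crate A, crate G, crate F, and crate D with total value 50.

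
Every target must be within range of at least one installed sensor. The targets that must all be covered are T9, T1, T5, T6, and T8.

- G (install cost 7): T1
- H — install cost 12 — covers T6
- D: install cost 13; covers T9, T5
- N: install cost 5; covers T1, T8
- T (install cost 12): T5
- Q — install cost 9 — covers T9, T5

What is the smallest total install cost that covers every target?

Choose H, N, and Q: together they cover T9, T1, T5, T6, T8 — every target.
Total install cost: 12 + 5 + 9 = 26.
No cover costs less than 26.

26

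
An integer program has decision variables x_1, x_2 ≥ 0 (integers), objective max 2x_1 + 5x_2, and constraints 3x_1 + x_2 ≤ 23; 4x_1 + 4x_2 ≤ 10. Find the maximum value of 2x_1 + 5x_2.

10

The continuous relaxation peaks at (0, 2.5) with value 12.50; rounding to a feasible lattice point costs some objective.
(x_1,x_2)=(0,2): 3·0+1·2=2≤23, 4·0+4·2=8≤10, objective 10.
(x_1,x_2)=(1,1): 3·1+1·1=4≤23, 4·1+4·1=8≤10, objective 7.
No feasible integer point exceeds 10.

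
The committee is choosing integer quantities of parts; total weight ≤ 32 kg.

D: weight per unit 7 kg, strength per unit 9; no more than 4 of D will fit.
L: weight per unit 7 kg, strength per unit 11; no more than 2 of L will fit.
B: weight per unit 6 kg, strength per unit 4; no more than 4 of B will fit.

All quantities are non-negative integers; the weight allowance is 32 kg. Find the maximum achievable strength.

40

L has the best ratio (11/7); taking only L gives at most 2×11 = 22 (stopped by the supply cap of 2).
Mixing does better — 2×D and 2×L: weight 28 ≤ 32, strength 2·9 + 2·11 = 40.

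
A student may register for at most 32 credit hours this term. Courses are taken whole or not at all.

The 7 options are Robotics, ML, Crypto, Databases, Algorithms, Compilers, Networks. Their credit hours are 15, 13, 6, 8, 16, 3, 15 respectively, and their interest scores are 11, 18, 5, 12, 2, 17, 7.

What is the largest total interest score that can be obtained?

52

This is a 0-1 knapsack instance.
Allowing fractional choices, the relaxed optimum would be about 53.5, but courses are indivisible.
Robotics + ML + Compilers: credit hours 15 + 13 + 3 = 31 ≤ 32, interest score 11 + 18 + 17 = 46.
ML + Crypto + Databases + Compilers: credit hours 13 + 6 + 8 + 3 = 30 ≤ 32, interest score 18 + 5 + 12 + 17 = 52.
ML + Databases + Compilers: credit hours 13 + 8 + 3 = 24 ≤ 32, interest score 18 + 12 + 17 = 47.
Best is ML, Crypto, Databases, and Compilers with total interest score 52.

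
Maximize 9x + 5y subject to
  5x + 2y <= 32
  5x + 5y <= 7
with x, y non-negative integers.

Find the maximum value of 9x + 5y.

9

The continuous relaxation peaks at (1.4, 0) with value 12.60; rounding to a feasible lattice point costs some objective.
(x,y)=(1,0): 5·1+2·0=5≤32, 5·1+5·0=5≤7, objective 9.
(x,y)=(0,1): 5·0+2·1=2≤32, 5·0+5·1=5≤7, objective 5.
(x,y)=(0,0): 5·0+2·0=0≤32, 5·0+5·0=0≤7, objective 0.
The best lattice point is (1,0), giving 9.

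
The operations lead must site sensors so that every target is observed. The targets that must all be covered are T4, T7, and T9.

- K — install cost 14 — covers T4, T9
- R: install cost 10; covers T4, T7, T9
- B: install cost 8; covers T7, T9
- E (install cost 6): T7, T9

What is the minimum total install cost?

This is a weighted set-cover instance.
R alone covers T4, T7, T9 — every target.
Total install cost: 10.

10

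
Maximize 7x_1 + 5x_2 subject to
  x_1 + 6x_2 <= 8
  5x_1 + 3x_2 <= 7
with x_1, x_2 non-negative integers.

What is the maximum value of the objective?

The continuous relaxation peaks at (0.667, 1.22) with value 10.78; rounding to a feasible lattice point costs some objective.
(x_1,x_2)=(1,0): 1·1+6·0=1≤8, 5·1+3·0=5≤7, objective 7.
(x_1,x_2)=(0,1): 1·0+6·1=6≤8, 5·0+3·1=3≤7, objective 5.
(x_1,x_2)=(0,0): 1·0+6·0=0≤8, 5·0+3·0=0≤7, objective 0.
Maximum is 7 at (x_1,x_2)=(1,0).

7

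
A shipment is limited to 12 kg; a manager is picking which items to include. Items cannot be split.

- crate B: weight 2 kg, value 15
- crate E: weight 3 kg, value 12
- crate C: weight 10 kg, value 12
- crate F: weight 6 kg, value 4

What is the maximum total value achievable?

31

Take crate B, crate E, and crate F: weight 2 + 3 + 6 = 11 ≤ 12, value 15 + 12 + 4 = 31.
No other feasible combination does better.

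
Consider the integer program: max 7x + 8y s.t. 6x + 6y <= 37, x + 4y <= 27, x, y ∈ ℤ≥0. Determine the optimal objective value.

48

Relaxing integrality, the LP optimum is 49.33 at (x,y) = (0, 6.17), which is not an integer point.
(x,y)=(0,6): 6·0+6·6=36≤37, 1·0+4·6=24≤27, objective 48.
(x,y)=(1,5): 6·1+6·5=36≤37, 1·1+4·5=21≤27, objective 47.
Maximum is 48 at (x,y)=(0,6).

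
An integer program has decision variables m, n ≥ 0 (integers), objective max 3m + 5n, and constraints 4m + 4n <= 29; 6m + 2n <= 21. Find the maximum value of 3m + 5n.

35

(m,n)=(0,7) is feasible, giving 35.
(m,n)=(1,6) is feasible, giving 33.
(m,n)=(0,6) is feasible, giving 30.
No feasible integer point exceeds 35.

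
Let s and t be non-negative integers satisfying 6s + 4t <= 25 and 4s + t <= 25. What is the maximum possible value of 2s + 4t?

Relaxing integrality, the LP optimum is 25.00 at (s,t) = (0, 6.25), which is not an integer point.
(s,t)=(0,6): 6·0+4·6=24≤25, 4·0+1·6=6≤25, objective 24.
(s,t)=(0,5): 6·0+4·5=20≤25, 4·0+1·5=5≤25, objective 20.
Maximum is 24 at (s,t)=(0,6).

24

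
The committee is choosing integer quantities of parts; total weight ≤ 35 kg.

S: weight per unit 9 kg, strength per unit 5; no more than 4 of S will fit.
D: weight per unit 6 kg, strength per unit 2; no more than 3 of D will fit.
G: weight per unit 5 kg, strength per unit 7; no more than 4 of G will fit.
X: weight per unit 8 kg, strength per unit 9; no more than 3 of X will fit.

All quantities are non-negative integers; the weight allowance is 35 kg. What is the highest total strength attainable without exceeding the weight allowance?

G has the best ratio (7/5); taking only G gives at most 4×7 = 28 (stopped by the supply cap of 4).
Mixing does better — 2×G and 3×X: weight 34 ≤ 35, strength 2·7 + 3·9 = 41.

41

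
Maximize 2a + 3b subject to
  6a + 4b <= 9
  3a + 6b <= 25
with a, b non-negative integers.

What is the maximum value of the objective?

6

Relaxing integrality, the LP optimum is 6.75 at (a,b) = (0, 2.25), which is not an integer point.
(a,b)=(0,2): 6·0+4·2=8≤9, 3·0+6·2=12≤25, objective 6.
(a,b)=(0,1): 6·0+4·1=4≤9, 3·0+6·1=6≤25, objective 3.
Maximum is 6 at (a,b)=(0,2).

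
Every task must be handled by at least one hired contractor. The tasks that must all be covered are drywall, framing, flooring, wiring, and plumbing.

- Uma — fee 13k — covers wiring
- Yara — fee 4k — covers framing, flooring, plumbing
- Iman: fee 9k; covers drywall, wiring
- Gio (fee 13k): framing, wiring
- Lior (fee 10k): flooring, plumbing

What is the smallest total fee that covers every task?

Choose Yara and Iman: together they cover drywall, framing, flooring, wiring, plumbing — every task.
Total fee: 4 + 9 = 13.
No cover costs less than 13.

13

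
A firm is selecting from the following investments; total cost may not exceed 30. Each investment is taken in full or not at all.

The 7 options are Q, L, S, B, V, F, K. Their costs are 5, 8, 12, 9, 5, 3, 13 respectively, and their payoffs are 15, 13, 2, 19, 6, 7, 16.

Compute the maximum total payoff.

Allowing fractional choices, the relaxed optimum would be about 60.2, but investments are indivisible.
Q + L + B + V + F: cost 5 + 8 + 9 + 5 + 3 = 30 ≤ 30, payoff 15 + 13 + 19 + 6 + 7 = 60.
Q + B + F + K: cost 5 + 9 + 3 + 13 = 30 ≤ 30, payoff 15 + 19 + 7 + 16 = 57.
Q + L + B + F: cost 5 + 8 + 9 + 3 = 25 ≤ 30, payoff 15 + 13 + 19 + 7 = 54.
Best is Q, L, B, V, and F with total payoff 60.

60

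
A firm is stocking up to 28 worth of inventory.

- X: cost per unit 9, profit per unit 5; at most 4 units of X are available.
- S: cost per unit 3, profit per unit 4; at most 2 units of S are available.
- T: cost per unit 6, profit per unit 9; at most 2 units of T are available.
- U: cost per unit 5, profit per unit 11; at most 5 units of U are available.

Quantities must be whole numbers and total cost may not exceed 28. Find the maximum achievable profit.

59

Take 1×S and 5×U: cost 28 ≤ 28, profit 1·4 + 5·11 = 59.
U has the best ratio (11/5) and is taken to its limit of 5; remaining capacity is filled optimally with the others.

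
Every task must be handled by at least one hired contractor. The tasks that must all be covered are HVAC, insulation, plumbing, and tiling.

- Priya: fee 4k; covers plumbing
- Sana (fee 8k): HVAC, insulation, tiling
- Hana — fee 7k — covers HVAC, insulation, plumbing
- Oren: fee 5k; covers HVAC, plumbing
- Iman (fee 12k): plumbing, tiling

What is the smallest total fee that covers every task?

Choose Priya and Sana: together they cover HVAC, insulation, plumbing, tiling — every task.
Total fee: 4 + 8 = 12.

12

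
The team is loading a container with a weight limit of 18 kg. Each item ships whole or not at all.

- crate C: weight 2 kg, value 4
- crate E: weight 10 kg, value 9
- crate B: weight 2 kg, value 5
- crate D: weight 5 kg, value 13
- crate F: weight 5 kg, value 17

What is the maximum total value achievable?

39

Take crate C, crate B, crate D, and crate F: weight 2 + 2 + 5 + 5 = 14 ≤ 18, value 4 + 5 + 13 + 17 = 39.
No other feasible combination does better.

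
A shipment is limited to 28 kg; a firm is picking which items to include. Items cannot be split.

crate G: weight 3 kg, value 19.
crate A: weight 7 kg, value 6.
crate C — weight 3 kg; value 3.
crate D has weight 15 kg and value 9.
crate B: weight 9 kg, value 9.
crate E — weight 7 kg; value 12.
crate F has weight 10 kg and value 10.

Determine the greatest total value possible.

Allowing fractional choices, the relaxed optimum would be about 49.0, but items are indivisible.
crate G + crate A + crate B + crate E: weight 3 + 7 + 9 + 7 = 26 ≤ 28, value 19 + 6 + 9 + 12 = 46.
crate G + crate A + crate E + crate F: weight 3 + 7 + 7 + 10 = 27 ≤ 28, value 19 + 6 + 12 + 10 = 47.
crate G + crate C + crate E + crate F: weight 3 + 3 + 7 + 10 = 23 ≤ 28, value 19 + 3 + 12 + 10 = 44.
Best is crate G, crate A, crate E, and crate F with total value 47.

47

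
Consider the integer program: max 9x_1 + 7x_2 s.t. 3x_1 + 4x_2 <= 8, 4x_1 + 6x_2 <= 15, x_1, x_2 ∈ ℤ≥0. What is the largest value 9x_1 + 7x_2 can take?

Relaxing integrality, the LP optimum is 24.00 at (x_1,x_2) = (2.67, 0), which is not an integer point.
(x_1,x_2)=(2,0): 3·2+4·0=6≤8, 4·2+6·0=8≤15, objective 18.
(x_1,x_2)=(1,1): 3·1+4·1=7≤8, 4·1+6·1=10≤15, objective 16.
(x_1,x_2)=(1,0): 3·1+4·0=3≤8, 4·1+6·0=4≤15, objective 9.
The best lattice point is (2,0), giving 18.

18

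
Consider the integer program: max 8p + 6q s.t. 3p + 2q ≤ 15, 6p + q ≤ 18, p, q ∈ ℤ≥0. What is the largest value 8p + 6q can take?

44

Relaxing integrality, the LP optimum is 45.00 at (p,q) = (0, 7.5), which is not an integer point.
(p,q)=(1,6): 3·1+2·6=15≤15, 6·1+1·6=12≤18, objective 44.
(p,q)=(0,7): 3·0+2·7=14≤15, 6·0+1·7=7≤18, objective 42.
(p,q)=(1,5): 3·1+2·5=13≤15, 6·1+1·5=11≤18, objective 38.
Maximum is 44 at (p,q)=(1,6).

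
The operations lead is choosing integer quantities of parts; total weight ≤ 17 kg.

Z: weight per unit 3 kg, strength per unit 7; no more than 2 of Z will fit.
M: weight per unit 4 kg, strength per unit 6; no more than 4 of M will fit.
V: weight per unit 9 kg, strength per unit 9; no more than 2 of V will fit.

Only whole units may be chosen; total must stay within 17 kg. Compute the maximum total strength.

26

Z has the best ratio (7/3); taking only Z gives at most 2×7 = 14 (stopped by the supply cap of 2).
Mixing does better — 2×Z and 2×M: weight 14 ≤ 17, strength 2·7 + 2·6 = 26.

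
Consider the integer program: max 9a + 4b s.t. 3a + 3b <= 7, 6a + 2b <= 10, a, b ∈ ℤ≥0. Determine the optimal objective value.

The continuous relaxation peaks at (1.33, 1) with value 16.00; rounding to a feasible lattice point costs some objective.
(a,b)=(1,1): 3·1+3·1=6≤7, 6·1+2·1=8≤10, objective 13.
(a,b)=(1,0): 3·1+3·0=3≤7, 6·1+2·0=6≤10, objective 9.
(a,b)=(0,2): 3·0+3·2=6≤7, 6·0+2·2=4≤10, objective 8.
Maximum is 13 at (a,b)=(1,1).

13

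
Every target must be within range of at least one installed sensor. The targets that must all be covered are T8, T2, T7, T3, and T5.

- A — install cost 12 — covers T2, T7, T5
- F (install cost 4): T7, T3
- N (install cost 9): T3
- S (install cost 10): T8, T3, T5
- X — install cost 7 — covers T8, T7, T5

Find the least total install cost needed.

The greedy cost-per-new-target heuristic would pick F, X, and A for 23, but a cheaper cover exists.
Choose A and S: together they cover T8, T2, T7, T3, T5 — every target.
Total install cost: 12 + 10 = 22.
No cover costs less than 22.

22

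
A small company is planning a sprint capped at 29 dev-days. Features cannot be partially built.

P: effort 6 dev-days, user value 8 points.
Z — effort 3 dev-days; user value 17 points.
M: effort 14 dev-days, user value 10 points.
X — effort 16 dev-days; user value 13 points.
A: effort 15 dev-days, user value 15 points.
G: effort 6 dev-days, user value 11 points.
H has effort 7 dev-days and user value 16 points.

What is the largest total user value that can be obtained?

52

Treat it as a binary knapsack problem.
Allowing fractional choices, the relaxed optimum would be about 59.0, but features are indivisible.
Z + X + H: effort 3 + 16 + 7 = 26 ≤ 29, user value 17 + 13 + 16 = 46.
Z + A + H: effort 3 + 15 + 7 = 25 ≤ 29, user value 17 + 15 + 16 = 48.
P + Z + G + H: effort 6 + 3 + 6 + 7 = 22 ≤ 29, user value 8 + 17 + 11 + 16 = 52.
Best is P, Z, G, and H with total user value 52.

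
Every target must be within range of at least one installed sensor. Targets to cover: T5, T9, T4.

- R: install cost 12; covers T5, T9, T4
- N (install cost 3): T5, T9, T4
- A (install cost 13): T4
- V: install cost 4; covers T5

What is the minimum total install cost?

3

This is an integer covering problem.
N alone covers T5, T9, T4 — every target.
Total install cost: 3.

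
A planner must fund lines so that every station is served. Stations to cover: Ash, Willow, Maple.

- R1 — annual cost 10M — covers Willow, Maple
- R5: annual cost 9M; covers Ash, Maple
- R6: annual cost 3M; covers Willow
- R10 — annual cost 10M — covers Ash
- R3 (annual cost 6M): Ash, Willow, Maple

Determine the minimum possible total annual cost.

6

R3 alone covers Ash, Willow, Maple — every station.
Total annual cost: 6.
No cover costs less than 6.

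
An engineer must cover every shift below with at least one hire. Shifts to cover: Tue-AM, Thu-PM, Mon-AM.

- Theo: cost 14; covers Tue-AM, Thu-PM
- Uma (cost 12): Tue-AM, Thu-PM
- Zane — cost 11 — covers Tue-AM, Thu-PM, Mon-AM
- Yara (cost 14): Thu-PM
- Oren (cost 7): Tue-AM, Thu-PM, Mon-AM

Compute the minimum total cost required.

This is a weighted set-cover instance.
Oren alone covers Tue-AM, Thu-PM, Mon-AM — every shift.
Total cost: 7.
No cover costs less than 7.

7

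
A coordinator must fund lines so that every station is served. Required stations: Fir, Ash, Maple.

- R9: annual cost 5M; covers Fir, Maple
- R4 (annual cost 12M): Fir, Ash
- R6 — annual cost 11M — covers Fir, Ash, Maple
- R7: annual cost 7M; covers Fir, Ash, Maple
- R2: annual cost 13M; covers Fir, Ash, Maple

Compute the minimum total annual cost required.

7

R7 alone covers Fir, Ash, Maple — every station.
Total annual cost: 7.
No cover costs less than 7.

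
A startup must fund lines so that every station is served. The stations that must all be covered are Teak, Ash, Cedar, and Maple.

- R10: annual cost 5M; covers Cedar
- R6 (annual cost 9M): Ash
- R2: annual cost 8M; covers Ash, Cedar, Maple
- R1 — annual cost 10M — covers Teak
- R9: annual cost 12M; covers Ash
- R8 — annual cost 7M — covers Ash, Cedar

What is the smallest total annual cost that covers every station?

This is a weighted set-cover instance.
Choose R2 and R1: together they cover Teak, Ash, Cedar, Maple — every station.
Total annual cost: 8 + 10 = 18.
No cover costs less than 18.

18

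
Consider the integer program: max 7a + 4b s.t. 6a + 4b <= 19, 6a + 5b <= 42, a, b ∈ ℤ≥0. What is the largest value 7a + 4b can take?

The continuous relaxation peaks at (3.17, 0) with value 22.17; rounding to a feasible lattice point costs some objective.
(a,b)=(3,0): 6·3+4·0=18≤19, 6·3+5·0=18≤42, objective 21.
(a,b)=(2,1): 6·2+4·1=16≤19, 6·2+5·1=17≤42, objective 18.
No feasible integer point exceeds 21.

21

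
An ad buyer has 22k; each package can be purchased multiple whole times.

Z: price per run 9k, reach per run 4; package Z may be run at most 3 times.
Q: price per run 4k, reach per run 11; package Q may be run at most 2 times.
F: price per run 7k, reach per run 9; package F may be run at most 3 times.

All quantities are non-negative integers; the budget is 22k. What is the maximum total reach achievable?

2×Q and 1×F: price 15 ≤ 22, reach 2·11 + 1·9 = 31.
2×Q and 2×F: price 22 ≤ 22, reach 2·11 + 2·9 = 40.
Best is 40.

40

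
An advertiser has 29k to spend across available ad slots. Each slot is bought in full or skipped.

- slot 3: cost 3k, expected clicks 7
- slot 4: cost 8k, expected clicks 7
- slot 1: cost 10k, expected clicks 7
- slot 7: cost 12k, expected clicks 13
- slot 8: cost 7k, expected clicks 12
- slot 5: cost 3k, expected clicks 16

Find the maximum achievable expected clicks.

slot 3 + slot 4 + slot 7 + slot 5: cost 3 + 8 + 12 + 3 = 26 ≤ 29, expected clicks 7 + 7 + 13 + 16 = 43.
slot 3 + slot 7 + slot 8 + slot 5: cost 3 + 12 + 7 + 3 = 25 ≤ 29, expected clicks 7 + 13 + 12 + 16 = 48.
slot 3 + slot 1 + slot 7 + slot 5: cost 3 + 10 + 12 + 3 = 28 ≤ 29, expected clicks 7 + 7 + 13 + 16 = 43.
Best is slot 3, slot 7, slot 8, and slot 5 with total expected clicks 48.

48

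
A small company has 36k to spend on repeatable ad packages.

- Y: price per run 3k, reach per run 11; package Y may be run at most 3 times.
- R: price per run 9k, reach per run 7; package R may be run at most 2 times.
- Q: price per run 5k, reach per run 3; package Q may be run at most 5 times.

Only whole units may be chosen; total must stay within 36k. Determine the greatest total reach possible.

50

This is a bounded integer knapsack.
Take 3×Y, 2×R, and 1×Q: price 32 ≤ 36, reach 3·11 + 2·7 + 1·3 = 50.
Y has the best ratio (11/3) and is taken to its limit of 3; remaining capacity is filled optimally with the others.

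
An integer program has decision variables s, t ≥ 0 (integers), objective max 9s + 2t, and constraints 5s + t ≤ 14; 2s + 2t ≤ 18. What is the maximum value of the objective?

The continuous relaxation peaks at (1.25, 7.75) with value 26.75; rounding to a feasible lattice point costs some objective.
(s,t)=(2,4): 5·2+1·4=14≤14, 2·2+2·4=12≤18, objective 26.
(s,t)=(1,8): 5·1+1·8=13≤14, 2·1+2·8=18≤18, objective 25.
No feasible integer point exceeds 26.

26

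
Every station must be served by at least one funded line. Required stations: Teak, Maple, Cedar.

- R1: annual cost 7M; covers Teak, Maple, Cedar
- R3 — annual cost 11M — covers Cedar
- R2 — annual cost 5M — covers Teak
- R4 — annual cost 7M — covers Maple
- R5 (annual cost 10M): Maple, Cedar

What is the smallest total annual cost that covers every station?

7

R1 alone covers Teak, Maple, Cedar — every station.
Total annual cost: 7.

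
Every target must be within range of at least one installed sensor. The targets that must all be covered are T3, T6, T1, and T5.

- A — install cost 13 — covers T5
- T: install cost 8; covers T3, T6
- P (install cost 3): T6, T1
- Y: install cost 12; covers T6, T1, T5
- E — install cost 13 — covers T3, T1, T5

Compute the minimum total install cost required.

This is a weighted set-cover instance.
Choose P and E: together they cover T3, T6, T1, T5 — every target.
Total install cost: 3 + 13 = 16.
No cover costs less than 16.

16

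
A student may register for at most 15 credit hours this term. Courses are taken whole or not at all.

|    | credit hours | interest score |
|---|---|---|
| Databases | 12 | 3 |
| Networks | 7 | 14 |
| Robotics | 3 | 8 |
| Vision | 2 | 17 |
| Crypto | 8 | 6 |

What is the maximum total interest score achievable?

39

This is a 0-1 knapsack instance.
Allowing fractional choices, the relaxed optimum would be about 41.2, but courses are indivisible.
Networks + Vision: credit hours 7 + 2 = 9 ≤ 15, interest score 14 + 17 = 31.
Networks + Robotics + Vision: credit hours 7 + 3 + 2 = 12 ≤ 15, interest score 14 + 8 + 17 = 39.
Best is Networks, Robotics, and Vision with total interest score 39.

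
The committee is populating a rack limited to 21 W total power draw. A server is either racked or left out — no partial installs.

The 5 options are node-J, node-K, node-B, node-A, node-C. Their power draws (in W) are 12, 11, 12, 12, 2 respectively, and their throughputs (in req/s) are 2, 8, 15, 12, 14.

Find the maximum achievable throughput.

Treat it as a binary knapsack problem.
Take node-B and node-C: power draw 12 + 2 = 14 ≤ 21, throughput 15 + 14 = 29.
No other feasible combination does better.

29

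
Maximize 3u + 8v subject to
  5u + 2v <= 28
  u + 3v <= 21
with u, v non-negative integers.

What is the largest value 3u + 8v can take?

Relaxing integrality, the LP optimum is 57.08 at (u,v) = (3.23, 5.92), which is not an integer point.
(u,v)=(3,6): 5·3+2·6=27≤28, 1·3+3·6=21≤21, objective 57.
(u,v)=(2,6): 5·2+2·6=22≤28, 1·2+3·6=20≤21, objective 54.
(u,v)=(3,5): 5·3+2·5=25≤28, 1·3+3·5=18≤21, objective 49.
No feasible integer point exceeds 57.

57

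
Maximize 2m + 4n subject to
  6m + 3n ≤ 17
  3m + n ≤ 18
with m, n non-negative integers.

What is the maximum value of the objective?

20

(m,n)=(0,5): 6·0+3·5=15≤17, 3·0+1·5=5≤18, objective 20.
(m,n)=(0,4): 6·0+3·4=12≤17, 3·0+1·4=4≤18, objective 16.
No feasible integer point exceeds 20.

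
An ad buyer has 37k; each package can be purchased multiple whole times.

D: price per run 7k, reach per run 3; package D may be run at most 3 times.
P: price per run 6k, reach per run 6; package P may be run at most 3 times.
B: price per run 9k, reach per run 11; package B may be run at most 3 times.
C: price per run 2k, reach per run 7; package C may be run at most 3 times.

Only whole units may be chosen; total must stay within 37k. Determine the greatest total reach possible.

55

2×P, 2×B, and 3×C: price 36 ≤ 37, reach 2·6 + 2·11 + 3·7 = 55.
3×B and 3×C: price 33 ≤ 37, reach 3·11 + 3·7 = 54.
Best is 55.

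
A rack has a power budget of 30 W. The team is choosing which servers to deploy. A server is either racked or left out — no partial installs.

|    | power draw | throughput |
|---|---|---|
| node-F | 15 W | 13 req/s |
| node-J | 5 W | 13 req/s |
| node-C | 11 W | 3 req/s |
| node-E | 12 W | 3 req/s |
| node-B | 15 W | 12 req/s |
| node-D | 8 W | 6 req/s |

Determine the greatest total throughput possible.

32

node-F + node-J: power draw 15 + 5 = 20 ≤ 30, throughput 13 + 13 = 26.
node-J + node-B + node-D: power draw 5 + 15 + 8 = 28 ≤ 30, throughput 13 + 12 + 6 = 31.
node-F + node-J + node-D: power draw 15 + 5 + 8 = 28 ≤ 30, throughput 13 + 13 + 6 = 32.
Best is node-F, node-J, and node-D with total throughput 32.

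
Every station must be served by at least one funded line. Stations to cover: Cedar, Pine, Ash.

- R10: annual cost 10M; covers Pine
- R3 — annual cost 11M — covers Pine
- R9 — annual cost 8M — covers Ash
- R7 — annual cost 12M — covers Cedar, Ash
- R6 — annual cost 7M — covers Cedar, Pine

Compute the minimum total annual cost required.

15

This is an integer covering problem.
Choose R9 and R6: together they cover Cedar, Pine, Ash — every station.
Total annual cost: 8 + 7 = 15.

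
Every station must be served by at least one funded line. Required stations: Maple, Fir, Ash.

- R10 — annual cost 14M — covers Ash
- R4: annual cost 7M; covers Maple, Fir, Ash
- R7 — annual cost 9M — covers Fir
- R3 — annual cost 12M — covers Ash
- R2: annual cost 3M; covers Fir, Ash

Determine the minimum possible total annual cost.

The greedy cost-per-new-station heuristic would pick R2 and R4 for 10, but a cheaper cover exists.
R4 alone covers Maple, Fir, Ash — every station.
Total annual cost: 7.
No cover costs less than 7.

7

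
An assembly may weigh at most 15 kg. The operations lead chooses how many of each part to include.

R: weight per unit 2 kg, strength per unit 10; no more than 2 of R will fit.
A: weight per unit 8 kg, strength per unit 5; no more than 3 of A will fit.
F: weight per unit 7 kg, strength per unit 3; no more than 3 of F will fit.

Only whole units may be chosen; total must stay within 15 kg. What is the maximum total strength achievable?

25

2×R and 1×F: weight 11 ≤ 15, strength 2·10 + 1·3 = 23.
2×R and 1×A: weight 12 ≤ 15, strength 2·10 + 1·5 = 25.
Best is 25.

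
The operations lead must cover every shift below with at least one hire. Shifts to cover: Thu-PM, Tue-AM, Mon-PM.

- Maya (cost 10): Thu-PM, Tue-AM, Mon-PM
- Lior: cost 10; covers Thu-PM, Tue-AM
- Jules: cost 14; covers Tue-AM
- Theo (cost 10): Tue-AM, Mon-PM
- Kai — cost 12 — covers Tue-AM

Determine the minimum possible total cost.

Maya alone covers Thu-PM, Tue-AM, Mon-PM — every shift.
Total cost: 10.
No cover costs less than 10.

10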